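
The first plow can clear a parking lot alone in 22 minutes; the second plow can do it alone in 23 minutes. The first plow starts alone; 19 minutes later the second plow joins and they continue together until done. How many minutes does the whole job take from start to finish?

308/15 minutes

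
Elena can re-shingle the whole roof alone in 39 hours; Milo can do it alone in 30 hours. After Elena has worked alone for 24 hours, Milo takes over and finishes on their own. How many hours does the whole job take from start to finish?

In 24 hours Elena does 24/39 = 8/13 of the job, leaving 5/13.
Milo works at 1/30 per hour, so finishing takes 5/13 ÷ 1/30 = 150/13 hours.
Total time = 24 + 150/13 = 462/13 hours.

462/13 hours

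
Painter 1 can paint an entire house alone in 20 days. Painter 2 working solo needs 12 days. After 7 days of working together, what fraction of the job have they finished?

Combined rate: 1/20 + 1/12 = (3 + 5)/60 = 8/60 = 2/15 per day.
In 7 days they complete 7·2/15 = 14/15 of the job.

14/15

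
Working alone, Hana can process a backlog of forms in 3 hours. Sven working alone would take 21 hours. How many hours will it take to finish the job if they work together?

21/8 hours

Combined rate: 1/3 + 1/21 = (7 + 1)/21 = 8/21 per hour.
Time = 1 ÷ (8/21) = 21/8 hours.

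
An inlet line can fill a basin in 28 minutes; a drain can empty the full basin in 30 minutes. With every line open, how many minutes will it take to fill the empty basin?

420 minutes

Net rate = 1/28 − 1/30 = (15 − 14)/420 = 1/420 per minute.
Filling time = 1 ÷ (1/420) = 420 minutes.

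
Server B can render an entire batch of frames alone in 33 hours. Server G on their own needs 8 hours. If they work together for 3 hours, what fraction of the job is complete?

Combined rate: 1/33 + 1/8 = (8 + 33)/264 = 41/264 per hour.
In 3 hours they complete 3·41/264 = 41/88 of the job.

41/88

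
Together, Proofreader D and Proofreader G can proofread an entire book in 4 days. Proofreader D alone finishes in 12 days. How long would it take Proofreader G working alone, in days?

Combined rate is 1/4 per day.
Known contribution: 1/12 per day.
So Proofreader G's rate is 1/4 − 1/12 = 1/6, meaning 6 days alone.

6 days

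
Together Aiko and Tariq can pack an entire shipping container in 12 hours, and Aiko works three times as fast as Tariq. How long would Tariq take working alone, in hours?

Let Tariq's rate be r; then Aiko's rate is 3r, so together (3 + 1)r = 4r = 1/12.
Thus r = 1/48 per hour.
Tariq alone: 48 hours; Aiko alone: 16 hours.

48 hours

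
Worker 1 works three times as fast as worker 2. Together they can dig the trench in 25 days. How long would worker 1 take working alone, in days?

100/3 days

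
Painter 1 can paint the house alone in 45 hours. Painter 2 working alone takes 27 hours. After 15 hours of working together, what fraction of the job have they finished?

Combined rate: 1/45 + 1/27 = (3 + 5)/135 = 8/135 per hour.
In 15 hours they complete 15·8/135 = 8/9 of the job.

8/9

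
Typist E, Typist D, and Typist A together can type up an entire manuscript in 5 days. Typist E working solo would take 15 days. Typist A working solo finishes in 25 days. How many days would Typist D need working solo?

75/7 days

Combined rate is 1/5 per day.
Known contribution: 1/15 + 1/25 = (5 + 3)/75 = 8/75 per day.
So Typist D's rate is 1/5 − 8/75 = 7/75, meaning 75/7 days alone.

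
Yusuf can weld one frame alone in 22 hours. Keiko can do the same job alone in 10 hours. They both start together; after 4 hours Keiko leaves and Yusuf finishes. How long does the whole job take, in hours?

66/5 hours

In the first 4 hours the combined rate is 8/55, so 32/55 of the job is done, leaving 23/55.
After Keiko leaves the rate is 1/22 per hour; the remaining 23/55 takes 46/5 hours.
Total = 4 + 46/5 = 66/5 hours.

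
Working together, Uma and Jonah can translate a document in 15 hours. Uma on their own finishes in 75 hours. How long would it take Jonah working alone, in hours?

Combined rate is 1/15 per hour.
Known contribution: 1/75 per hour.
So Jonah's rate is 1/15 − 1/75 = 4/75, meaning 75/4 hours alone.

75/4 hours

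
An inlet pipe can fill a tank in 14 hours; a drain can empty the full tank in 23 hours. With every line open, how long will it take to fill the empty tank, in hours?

Net rate = 1/14 − 1/23 = (23 − 14)/322 = 9/322 per hour.
Filling time = 1 ÷ (9/322) = 322/9 hours.

322/9 hours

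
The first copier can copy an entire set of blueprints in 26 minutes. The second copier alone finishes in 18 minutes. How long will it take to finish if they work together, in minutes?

With two workers the combined time is the product over the sum: 26·18/(26+18) = 468/44 = 117/11 minutes.

117/11 minutes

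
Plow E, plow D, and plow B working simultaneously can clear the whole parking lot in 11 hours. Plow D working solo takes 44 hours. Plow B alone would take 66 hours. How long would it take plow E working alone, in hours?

Combined rate is 1/11 per hour.
Known contribution: 1/44 + 1/66 = (3 + 2)/132 = 5/132 per hour.
So plow E's rate is 1/11 − 5/132 = 7/132, meaning 132/7 hours alone.

132/7 hours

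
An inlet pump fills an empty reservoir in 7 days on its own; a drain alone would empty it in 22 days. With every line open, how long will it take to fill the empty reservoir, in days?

Net rate = 1/7 − 1/22 = (22 − 7)/154 = 15/154 per day.
Filling time = 1 ÷ (15/154) = 154/15 days.

154/15 days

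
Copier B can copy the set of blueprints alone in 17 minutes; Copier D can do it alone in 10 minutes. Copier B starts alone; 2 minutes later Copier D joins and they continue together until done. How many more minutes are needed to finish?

In 2 minutes Copier B does 2/17 of the job, leaving 15/17.
Copier B and Copier D together work at 27/170 per minute, so finishing takes 15/17 ÷ 27/170 = 50/9 minutes.

50/9 minutes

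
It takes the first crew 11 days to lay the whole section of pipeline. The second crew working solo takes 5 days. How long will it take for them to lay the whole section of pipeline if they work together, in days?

With two workers the combined time is the product over the sum: 11·5/(11+5) = 55/16 days.

55/16 days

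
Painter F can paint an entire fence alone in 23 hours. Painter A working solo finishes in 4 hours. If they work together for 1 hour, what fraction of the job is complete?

Combined rate: 1/23 + 1/4 = (4 + 23)/92 = 27/92 per hour.
In 1 hour they complete 1·27/92 = 27/92 of the job.

27/92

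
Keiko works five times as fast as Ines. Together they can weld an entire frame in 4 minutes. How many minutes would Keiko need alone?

24/5 minutes

Let Ines's rate be r; then Keiko's rate is 5r, so together (5 + 1)r = 6r = 1/4.
Thus r = 1/24 per minute.
Ines alone: 24 minutes; Keiko alone: 24/5 minutes.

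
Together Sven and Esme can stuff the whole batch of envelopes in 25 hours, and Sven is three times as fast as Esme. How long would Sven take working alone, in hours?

100/3 hours

Let Esme's rate be r; then Sven's rate is 3r, so together (3 + 1)r = 4r = 1/25.
Thus r = 1/100 per hour.
Esme alone: 100 hours; Sven alone: 100/3 hours.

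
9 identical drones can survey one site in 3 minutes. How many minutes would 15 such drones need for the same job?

Total work is 9·3 = 27 drone-minutes.
With 15 drones: 27/15 = 9/5 minutes.

9/5 minutes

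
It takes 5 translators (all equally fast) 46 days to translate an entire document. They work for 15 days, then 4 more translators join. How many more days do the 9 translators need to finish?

155/9 days

One translator does 1/230 of the job per day.
After 15 days with 5 translators, 15/46 is done (31/46 left).
With 9 translators the rate is 9/230, so the rest takes 31/46 ÷ 9/230 = 155/9 days.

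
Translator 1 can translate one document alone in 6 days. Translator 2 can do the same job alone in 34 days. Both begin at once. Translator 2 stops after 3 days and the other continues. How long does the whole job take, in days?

93/17 days

In the first 3 days the combined rate is 10/51, so 10/17 of the job is done, leaving 7/17.
After translator 2 leaves the rate is 1/6 per day; the remaining 7/17 takes 42/17 days.
Total = 3 + 42/17 = 93/17 days.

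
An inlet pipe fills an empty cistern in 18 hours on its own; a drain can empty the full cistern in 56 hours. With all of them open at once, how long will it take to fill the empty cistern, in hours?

Net rate = 1/18 − 1/56 = (28 − 9)/504 = 19/504 per hour.
Filling time = 1 ÷ (19/504) = 504/19 hours.

504/19 hours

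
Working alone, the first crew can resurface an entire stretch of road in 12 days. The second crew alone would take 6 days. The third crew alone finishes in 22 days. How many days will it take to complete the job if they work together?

Combined rate: 1/12 + 1/6 + 1/22 = (11 + 22 + 6)/132 = 39/132 = 13/44 per day.
Time = 1 ÷ (13/44) = 44/13 days.

44/13 days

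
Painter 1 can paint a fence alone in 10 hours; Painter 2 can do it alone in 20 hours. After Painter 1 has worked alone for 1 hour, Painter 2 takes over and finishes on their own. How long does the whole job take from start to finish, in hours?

In 1 hour Painter 1 does 1/10 of the job, leaving 9/10.
Painter 2 works at 1/20 per hour, so finishing takes 9/10 ÷ 1/20 = 18 hours.
Total time = 1 + 18 = 19 hours.

19 hours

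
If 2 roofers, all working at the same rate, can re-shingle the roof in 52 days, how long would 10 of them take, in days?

Total work is 2·52 = 104 roofer-days.
With 10 roofers: 104/10 = 52/5 days.

52/5 days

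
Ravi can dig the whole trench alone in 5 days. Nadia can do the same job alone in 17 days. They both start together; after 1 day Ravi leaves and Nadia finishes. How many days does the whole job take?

In the first 1 day the combined rate is 22/85, so 22/85 of the job is done, leaving 63/85.
After Ravi leaves the rate is 1/17 per day; the remaining 63/85 takes 63/5 days.
Total = 1 + 63/5 = 68/5 days.

68/5 days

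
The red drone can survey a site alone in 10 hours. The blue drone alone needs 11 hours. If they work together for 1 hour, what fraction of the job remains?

Combined rate: 1/10 + 1/11 = (11 + 10)/110 = 21/110 per hour.
In 1 hour they complete 1·21/110 = 21/110 of the job.
So 89/110 remains.

89/110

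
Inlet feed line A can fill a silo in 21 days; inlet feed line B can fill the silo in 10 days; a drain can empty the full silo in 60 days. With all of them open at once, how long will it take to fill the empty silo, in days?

Net rate = 1/21 + 1/10 − 1/60 = (20 + 42 − 7)/420 = 55/420 = 11/84 per day.
Filling time = 1 ÷ (11/84) = 84/11 days.

84/11 days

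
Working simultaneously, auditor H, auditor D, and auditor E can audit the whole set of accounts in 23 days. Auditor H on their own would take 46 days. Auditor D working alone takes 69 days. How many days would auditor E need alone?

Combined rate is 1/23 per day.
Known contribution: 1/46 + 1/69 = (3 + 2)/138 = 5/138 per day.
So auditor E's rate is 1/23 − 5/138 = 1/138, meaning 138 days alone.

138 days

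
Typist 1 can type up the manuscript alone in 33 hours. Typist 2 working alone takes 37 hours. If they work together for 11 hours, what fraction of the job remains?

41/111

Combined rate: 1/33 + 1/37 = (37 + 33)/1221 = 70/1221 per hour.
In 11 hours they complete 11·70/1221 = 70/111 of the job.
So 41/111 remains.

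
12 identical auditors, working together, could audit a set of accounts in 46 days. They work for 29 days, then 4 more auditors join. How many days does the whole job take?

One auditor does 1/552 of the job per day.
After 29 days with 12 auditors, 29/46 is done (17/46 left).
With 16 auditors the rate is 16/552 = 2/69, so the rest takes 17/46 ÷ 2/69 = 51/4 days.
Total = 29 + 51/4 = 167/4 days.

167/4 days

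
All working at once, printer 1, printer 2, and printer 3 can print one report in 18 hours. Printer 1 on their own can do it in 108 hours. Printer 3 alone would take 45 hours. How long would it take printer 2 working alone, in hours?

540/13 hours

Combined rate is 1/18 per hour.
Known contribution: 1/108 + 1/45 = (5 + 12)/540 = 17/540 per hour.
So printer 2's rate is 1/18 − 17/540 = 13/540, meaning 540/13 hours alone.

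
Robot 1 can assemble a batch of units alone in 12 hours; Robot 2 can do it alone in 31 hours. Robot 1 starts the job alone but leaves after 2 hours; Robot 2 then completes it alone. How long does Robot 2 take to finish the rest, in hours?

155/6 hours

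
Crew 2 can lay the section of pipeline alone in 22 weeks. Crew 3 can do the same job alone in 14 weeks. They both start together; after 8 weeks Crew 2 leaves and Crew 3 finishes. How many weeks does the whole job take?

98/11 weeks

In the first 8 weeks the combined rate is 9/77, so 72/77 of the job is done, leaving 5/77.
After Crew 2 leaves the rate is 1/14 per week; the remaining 5/77 takes 10/11 weeks.
Total = 8 + 10/11 = 98/11 weeks.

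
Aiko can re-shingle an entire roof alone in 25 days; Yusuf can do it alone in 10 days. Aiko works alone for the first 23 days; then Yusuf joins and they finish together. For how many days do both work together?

In 23 days Aiko does 23/25 of the job, leaving 2/25.
Aiko and Yusuf together work at 7/50 per day, so finishing takes 2/25 ÷ 7/50 = 4/7 days.

4/7 days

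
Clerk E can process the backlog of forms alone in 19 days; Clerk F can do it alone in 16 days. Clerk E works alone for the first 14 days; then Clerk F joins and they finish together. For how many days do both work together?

In 14 days Clerk E does 14/19 of the job, leaving 5/19.
Clerk E and Clerk F together work at 35/304 per day, so finishing takes 5/19 ÷ 35/304 = 16/7 days.

16/7 days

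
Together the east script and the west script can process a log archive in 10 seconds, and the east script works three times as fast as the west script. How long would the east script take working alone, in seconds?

40/3 seconds

Let the west script's rate be r; then the east script's rate is 3r, so together (3 + 1)r = 4r = 1/10.
Thus r = 1/40 per second.
The west script alone: 40 seconds; the east script alone: 40/3 seconds.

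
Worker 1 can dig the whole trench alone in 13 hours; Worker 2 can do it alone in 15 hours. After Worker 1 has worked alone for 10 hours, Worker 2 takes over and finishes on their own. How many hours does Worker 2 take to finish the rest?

45/13 hours

In 10 hours Worker 1 does 10/13 of the job, leaving 3/13.
Worker 2 works at 1/15 per hour, so finishing takes 3/13 ÷ 1/15 = 45/13 hours.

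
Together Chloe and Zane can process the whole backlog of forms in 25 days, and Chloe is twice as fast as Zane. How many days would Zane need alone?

75 days

Let Zane's rate be r; then Chloe's rate is 2r, so together (2 + 1)r = 3r = 1/25.
Thus r = 1/75 per day.
Zane alone: 75 days; Chloe alone: 75/2 days.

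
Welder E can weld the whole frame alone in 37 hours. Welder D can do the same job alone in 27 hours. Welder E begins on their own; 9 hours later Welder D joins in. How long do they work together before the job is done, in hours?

189/16 hours

In the first 9 hours Welder E alone does 9/37 of the job, leaving 28/37.
Once everyone is working, combined rate: 1/37 + 1/27 = (27 + 37)/999 = 64/999 per hour.
Remaining 28/37 at 64/999 per hour takes 189/16 hours.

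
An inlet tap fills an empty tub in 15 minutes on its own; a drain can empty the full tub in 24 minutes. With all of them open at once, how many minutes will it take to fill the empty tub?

40 minutes

Net rate = 1/15 − 1/24 = (8 − 5)/120 = 3/120 = 1/40 per minute.
Filling time = 1 ÷ (1/40) = 40 minutes.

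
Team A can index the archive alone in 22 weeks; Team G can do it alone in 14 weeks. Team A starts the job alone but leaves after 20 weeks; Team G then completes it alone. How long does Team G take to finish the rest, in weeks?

In 20 weeks Team A does 20/22 = 10/11 of the job, leaving 1/11.
Team G works at 1/14 per week, so finishing takes 1/11 ÷ 1/14 = 14/11 weeks.

14/11 weeks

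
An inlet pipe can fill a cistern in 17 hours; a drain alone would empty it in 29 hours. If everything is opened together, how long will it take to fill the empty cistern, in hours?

493/12 hours

Net rate = 1/17 − 1/29 = (29 − 17)/493 = 12/493 per hour.
Filling time = 1 ÷ (12/493) = 493/12 hours.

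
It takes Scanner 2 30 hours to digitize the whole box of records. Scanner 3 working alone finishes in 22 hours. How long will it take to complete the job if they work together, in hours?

With two workers the combined time is the product over the sum: 30·22/(30+22) = 660/52 = 165/13 hours.

165/13 hours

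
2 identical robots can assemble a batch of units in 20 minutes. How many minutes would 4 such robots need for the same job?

10 minutes

Total work is 2·20 = 40 robot-minutes.
With 4 robots: 40/4 = 10 minutes.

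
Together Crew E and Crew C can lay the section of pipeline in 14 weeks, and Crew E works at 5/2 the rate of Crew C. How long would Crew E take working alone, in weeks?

98/5 weeks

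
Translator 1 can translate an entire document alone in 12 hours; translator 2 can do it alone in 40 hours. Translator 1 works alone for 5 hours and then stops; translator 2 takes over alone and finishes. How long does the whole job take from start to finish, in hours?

In 5 hours translator 1 does 5/12 of the job, leaving 7/12.
Translator 2 works at 1/40 per hour, so finishing takes 7/12 ÷ 1/40 = 70/3 hours.
Total time = 5 + 70/3 = 85/3 hours.

85/3 hours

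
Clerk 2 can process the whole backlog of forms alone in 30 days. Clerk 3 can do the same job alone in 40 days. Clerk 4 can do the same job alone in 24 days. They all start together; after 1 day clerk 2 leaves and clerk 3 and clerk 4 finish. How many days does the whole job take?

29/2 days

In the first 1 day the combined rate is 1/10, so 1/10 of the job is done, leaving 9/10.
After clerk 2 leaves the rate is 1/15 per day; the remaining 9/10 takes 27/2 days.
Total = 1 + 27/2 = 29/2 days.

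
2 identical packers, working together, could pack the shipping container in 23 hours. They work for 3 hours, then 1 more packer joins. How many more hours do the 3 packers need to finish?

One packer does 1/46 of the job per hour.
After 3 hours with 2 packers, 3/23 is done (20/23 left).
With 3 packers the rate is 3/46, so the rest takes 20/23 ÷ 3/46 = 40/3 hours.

40/3 hours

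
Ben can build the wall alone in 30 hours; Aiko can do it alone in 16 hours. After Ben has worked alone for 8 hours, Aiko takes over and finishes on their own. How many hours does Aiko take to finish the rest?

In 8 hours Ben does 8/30 = 4/15 of the job, leaving 11/15.
Aiko works at 1/16 per hour, so finishing takes 11/15 ÷ 1/16 = 176/15 hours.

176/15 hours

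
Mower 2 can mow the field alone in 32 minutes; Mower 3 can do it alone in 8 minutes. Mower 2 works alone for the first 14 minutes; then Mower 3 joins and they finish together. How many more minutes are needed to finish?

In 14 minutes Mower 2 does 14/32 = 7/16 of the job, leaving 9/16.
Mower 2 and Mower 3 together work at 5/32 per minute, so finishing takes 9/16 ÷ 5/32 = 18/5 minutes.

18/5 minutes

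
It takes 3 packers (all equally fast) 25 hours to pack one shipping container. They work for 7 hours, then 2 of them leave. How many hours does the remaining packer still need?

54 hours

One packer does 1/75 of the job per hour.
After 7 hours with 3 packers, 7/25 is done (18/25 left).
With 1 packer the rate is 1/75, so the rest takes 18/25 ÷ 1/75 = 54 hours.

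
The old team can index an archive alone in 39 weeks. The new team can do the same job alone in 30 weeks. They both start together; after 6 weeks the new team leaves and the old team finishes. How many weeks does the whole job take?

156/5 weeks

In the first 6 weeks the combined rate is 23/390, so 23/65 of the job is done, leaving 42/65.
After the new team leaves the rate is 1/39 per week; the remaining 42/65 takes 126/5 weeks.
Total = 6 + 126/5 = 156/5 weeks.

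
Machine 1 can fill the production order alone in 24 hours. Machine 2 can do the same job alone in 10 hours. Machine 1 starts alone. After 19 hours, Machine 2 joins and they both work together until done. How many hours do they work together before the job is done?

25/17 hours

In the first 19 hours Machine 1 alone does 19/24 of the job, leaving 5/24.
Once everyone is working, combined rate: 1/24 + 1/10 = (5 + 12)/120 = 17/120 per hour.
Remaining 5/24 at 17/120 per hour takes 25/17 hours.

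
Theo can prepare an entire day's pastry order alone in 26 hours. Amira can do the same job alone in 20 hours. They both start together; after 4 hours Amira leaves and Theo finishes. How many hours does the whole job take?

In the first 4 hours the combined rate is 23/260, so 23/65 of the job is done, leaving 42/65.
After Amira leaves the rate is 1/26 per hour; the remaining 42/65 takes 84/5 hours.
Total = 4 + 84/5 = 104/5 hours.

104/5 hours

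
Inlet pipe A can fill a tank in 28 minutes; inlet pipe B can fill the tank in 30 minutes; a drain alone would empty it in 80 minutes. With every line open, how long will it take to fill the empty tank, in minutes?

336/19 minutes

Net rate = 1/28 + 1/30 − 1/80 = (60 + 56 − 21)/1680 = 95/1680 = 19/336 per minute.
Filling time = 1 ÷ (19/336) = 336/19 minutes.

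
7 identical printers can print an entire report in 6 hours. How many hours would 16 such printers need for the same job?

Total work is 7·6 = 42 printer-hours.
With 16 printers: 42/16 = 21/8 hours.

21/8 hours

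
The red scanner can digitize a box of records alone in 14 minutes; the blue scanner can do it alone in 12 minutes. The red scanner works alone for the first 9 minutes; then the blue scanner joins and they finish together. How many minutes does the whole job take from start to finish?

In 9 minutes the red scanner does 9/14 of the job, leaving 5/14.
The red scanner and the blue scanner together work at 13/84 per minute, so finishing takes 5/14 ÷ 13/84 = 30/13 minutes.
Total time = 9 + 30/13 = 147/13 minutes.

147/13 minutes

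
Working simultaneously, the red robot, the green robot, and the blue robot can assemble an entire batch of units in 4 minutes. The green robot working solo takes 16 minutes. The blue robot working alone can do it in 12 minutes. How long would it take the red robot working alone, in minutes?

48/5 minutes

Combined rate is 1/4 per minute.
Known contribution: 1/16 + 1/12 = (3 + 4)/48 = 7/48 per minute.
So the red robot's rate is 1/4 − 7/48 = 5/48, meaning 48/5 minutes alone.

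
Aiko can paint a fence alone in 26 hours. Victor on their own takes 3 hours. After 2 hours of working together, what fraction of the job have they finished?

29/39

Combined rate: 1/26 + 1/3 = (3 + 26)/78 = 29/78 per hour.
In 2 hours they complete 2·29/78 = 29/39 of the job.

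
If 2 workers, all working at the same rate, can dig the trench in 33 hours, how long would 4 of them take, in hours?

Total work is 2·33 = 66 worker-hours.
With 4 workers: 66/4 = 33/2 hours.

33/2 hours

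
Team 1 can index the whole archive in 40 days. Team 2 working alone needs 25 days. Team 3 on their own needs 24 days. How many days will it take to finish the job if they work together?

Combined rate: 1/40 + 1/25 + 1/24 = (15 + 24 + 25)/600 = 64/600 = 8/75 per day.
Time = 1 ÷ (8/75) = 75/8 days.

75/8 days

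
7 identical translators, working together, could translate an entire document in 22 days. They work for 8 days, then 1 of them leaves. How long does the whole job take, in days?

One translator does 1/154 of the job per day.
After 8 days with 7 translators, 4/11 is done (7/11 left).
With 6 translators the rate is 6/154 = 3/77, so the rest takes 7/11 ÷ 3/77 = 49/3 days.
Total = 8 + 49/3 = 73/3 days.

73/3 days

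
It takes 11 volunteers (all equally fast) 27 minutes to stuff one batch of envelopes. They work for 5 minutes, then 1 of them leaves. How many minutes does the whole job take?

One volunteer does 1/297 of the job per minute.
After 5 minutes with 11 volunteers, 5/27 is done (22/27 left).
With 10 volunteers the rate is 10/297, so the rest takes 22/27 ÷ 10/297 = 121/5 minutes.
Total = 5 + 121/5 = 146/5 minutes.

146/5 minutes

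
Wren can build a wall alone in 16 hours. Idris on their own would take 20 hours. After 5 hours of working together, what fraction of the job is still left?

Combined rate: 1/16 + 1/20 = (5 + 4)/80 = 9/80 per hour.
In 5 hours they complete 5·9/80 = 9/16 of the job.
So 7/16 remains.

7/16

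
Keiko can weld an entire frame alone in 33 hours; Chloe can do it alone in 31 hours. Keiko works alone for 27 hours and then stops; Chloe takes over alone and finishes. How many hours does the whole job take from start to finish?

In 27 hours Keiko does 27/33 = 9/11 of the job, leaving 2/11.
Chloe works at 1/31 per hour, so finishing takes 2/11 ÷ 1/31 = 62/11 hours.
Total time = 27 + 62/11 = 359/11 hours.

359/11 hours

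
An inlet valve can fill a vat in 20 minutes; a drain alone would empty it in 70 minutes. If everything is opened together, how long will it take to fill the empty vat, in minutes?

Net rate = 1/20 − 1/70 = (7 − 2)/140 = 5/140 = 1/28 per minute.
Filling time = 1 ÷ (1/28) = 28 minutes.

28 minutes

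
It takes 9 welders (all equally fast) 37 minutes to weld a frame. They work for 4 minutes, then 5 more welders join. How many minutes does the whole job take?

One welder does 1/333 of the job per minute.
After 4 minutes with 9 welders, 4/37 is done (33/37 left).
With 14 welders the rate is 14/333, so the rest takes 33/37 ÷ 14/333 = 297/14 minutes.
Total = 4 + 297/14 = 353/14 minutes.

353/14 minutes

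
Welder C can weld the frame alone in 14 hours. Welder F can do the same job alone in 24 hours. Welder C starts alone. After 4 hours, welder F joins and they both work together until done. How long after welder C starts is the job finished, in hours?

196/19 hours

In the first 4 hours welder C alone does 4/14 = 2/7 of the job, leaving 5/7.
Once everyone is working, combined rate: 1/14 + 1/24 = (12 + 7)/168 = 19/168 per hour.
Remaining 5/7 at 19/168 per hour takes 120/19 hours.
Total from the start = 4 + 120/19 = 196/19 hours.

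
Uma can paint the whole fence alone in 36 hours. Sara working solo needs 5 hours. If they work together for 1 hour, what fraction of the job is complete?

Combined rate: 1/36 + 1/5 = (5 + 36)/180 = 41/180 per hour.
In 1 hour they complete 1·41/180 = 41/180 of the job.

41/180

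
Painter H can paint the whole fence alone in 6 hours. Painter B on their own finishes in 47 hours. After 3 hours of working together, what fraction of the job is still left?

Combined rate: 1/6 + 1/47 = (47 + 6)/282 = 53/282 per hour.
In 3 hours they complete 3·53/282 = 53/94 of the job.
So 41/94 remains.

41/94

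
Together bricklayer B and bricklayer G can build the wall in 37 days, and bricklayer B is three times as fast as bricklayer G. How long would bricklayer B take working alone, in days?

148/3 days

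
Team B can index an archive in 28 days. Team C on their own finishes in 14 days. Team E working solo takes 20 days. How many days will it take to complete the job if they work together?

70/11 days

Combined rate: 1/28 + 1/14 + 1/20 = (5 + 10 + 7)/140 = 22/140 = 11/70 per day.
Time = 1 ÷ (11/70) = 70/11 days.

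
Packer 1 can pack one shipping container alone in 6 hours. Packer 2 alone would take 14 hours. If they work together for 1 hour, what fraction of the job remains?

16/21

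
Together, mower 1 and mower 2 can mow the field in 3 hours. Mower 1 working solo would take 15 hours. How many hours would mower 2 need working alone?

Combined rate is 1/3 per hour.
Known contribution: 1/15 per hour.
So mower 2's rate is 1/3 − 1/15 = 4/15, meaning 15/4 hours alone.

15/4 hours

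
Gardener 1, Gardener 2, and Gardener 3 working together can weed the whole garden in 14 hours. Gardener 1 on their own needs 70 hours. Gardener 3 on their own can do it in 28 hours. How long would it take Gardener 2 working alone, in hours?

140/3 hours

Combined rate is 1/14 per hour.
Known contribution: 1/70 + 1/28 = (2 + 5)/140 = 7/140 = 1/20 per hour.
So Gardener 2's rate is 1/14 − 1/20 = 3/140, meaning 140/3 hours alone.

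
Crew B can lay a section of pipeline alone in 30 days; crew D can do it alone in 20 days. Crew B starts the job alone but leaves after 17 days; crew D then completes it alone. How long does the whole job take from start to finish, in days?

77/3 days

In 17 days crew B does 17/30 of the job, leaving 13/30.
Crew D works at 1/20 per day, so finishing takes 13/30 ÷ 1/20 = 26/3 days.
Total time = 17 + 26/3 = 77/3 days.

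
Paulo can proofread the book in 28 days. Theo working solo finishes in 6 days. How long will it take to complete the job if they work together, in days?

Combined rate: 1/28 + 1/6 = (3 + 14)/84 = 17/84 per day.
Time = 1 ÷ (17/84) = 84/17 days.

84/17 days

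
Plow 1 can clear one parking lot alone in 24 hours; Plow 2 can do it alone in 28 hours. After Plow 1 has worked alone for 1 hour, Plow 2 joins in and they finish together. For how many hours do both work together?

161/13 hours

In 1 hour Plow 1 does 1/24 of the job, leaving 23/24.
Plow 1 and Plow 2 together work at 13/168 per hour, so finishing takes 23/24 ÷ 13/168 = 161/13 hours.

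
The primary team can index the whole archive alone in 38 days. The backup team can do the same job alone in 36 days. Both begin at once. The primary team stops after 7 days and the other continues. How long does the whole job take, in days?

558/19 days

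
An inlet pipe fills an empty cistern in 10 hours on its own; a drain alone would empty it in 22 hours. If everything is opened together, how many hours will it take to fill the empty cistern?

55/3 hours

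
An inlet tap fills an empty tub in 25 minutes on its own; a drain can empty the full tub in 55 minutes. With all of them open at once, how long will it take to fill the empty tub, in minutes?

Net rate = 1/25 − 1/55 = (11 − 5)/275 = 6/275 per minute.
Filling time = 1 ÷ (6/275) = 275/6 minutes.

275/6 minutes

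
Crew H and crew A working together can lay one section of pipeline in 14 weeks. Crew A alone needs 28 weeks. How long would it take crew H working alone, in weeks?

Combined rate is 1/14 per week.
Known contribution: 1/28 per week.
So crew H's rate is 1/14 − 1/28 = 1/28, meaning 28 weeks alone.

28 weeks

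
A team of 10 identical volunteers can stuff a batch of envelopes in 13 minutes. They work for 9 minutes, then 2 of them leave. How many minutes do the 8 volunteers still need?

5 minutes

One volunteer does 1/130 of the job per minute.
After 9 minutes with 10 volunteers, 9/13 is done (4/13 left).
With 8 volunteers the rate is 8/130 = 4/65, so the rest takes 4/13 ÷ 4/65 = 5 minutes.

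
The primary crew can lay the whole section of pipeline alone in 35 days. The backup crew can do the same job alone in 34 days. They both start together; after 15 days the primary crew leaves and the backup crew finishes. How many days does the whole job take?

136/7 days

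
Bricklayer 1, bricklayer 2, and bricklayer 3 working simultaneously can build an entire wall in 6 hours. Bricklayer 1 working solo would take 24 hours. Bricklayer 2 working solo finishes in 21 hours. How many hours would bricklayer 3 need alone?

168/13 hours

Combined rate is 1/6 per hour.
Known contribution: 1/24 + 1/21 = (7 + 8)/168 = 15/168 = 5/56 per hour.
So bricklayer 3's rate is 1/6 − 5/56 = 13/168, meaning 168/13 hours alone.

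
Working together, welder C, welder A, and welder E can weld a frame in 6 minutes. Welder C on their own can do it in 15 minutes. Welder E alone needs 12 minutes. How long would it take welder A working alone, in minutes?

Combined rate is 1/6 per minute.
Known contribution: 1/15 + 1/12 = (4 + 5)/60 = 9/60 = 3/20 per minute.
So welder A's rate is 1/6 − 3/20 = 1/60, meaning 60 minutes alone.

60 minutes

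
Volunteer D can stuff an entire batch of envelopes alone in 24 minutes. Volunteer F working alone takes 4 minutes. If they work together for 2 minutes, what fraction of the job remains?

Combined rate: 1/24 + 1/4 = (1 + 6)/24 = 7/24 per minute.
In 2 minutes they complete 2·7/24 = 7/12 of the job.
So 5/12 remains.

5/12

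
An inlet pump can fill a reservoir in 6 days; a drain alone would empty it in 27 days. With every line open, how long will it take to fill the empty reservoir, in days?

54/7 days

Net rate = 1/6 − 1/27 = (9 − 2)/54 = 7/54 per day.
Filling time = 1 ÷ (7/54) = 54/7 days.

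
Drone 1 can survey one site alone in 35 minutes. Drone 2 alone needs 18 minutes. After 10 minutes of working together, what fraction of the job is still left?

10/63

Combined rate: 1/35 + 1/18 = (18 + 35)/630 = 53/630 per minute.
In 10 minutes they complete 10·53/630 = 53/63 of the job.
So 10/63 remains.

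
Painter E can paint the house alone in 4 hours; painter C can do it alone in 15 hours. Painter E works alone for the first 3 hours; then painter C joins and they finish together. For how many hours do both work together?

In 3 hours painter E does 3/4 of the job, leaving 1/4.
Painter E and painter C together work at 19/60 per hour, so finishing takes 1/4 ÷ 19/60 = 15/19 hours.

15/19 hours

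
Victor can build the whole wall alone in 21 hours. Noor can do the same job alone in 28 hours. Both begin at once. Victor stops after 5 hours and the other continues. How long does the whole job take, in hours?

64/3 hours

In the first 5 hours the combined rate is 1/12, so 5/12 of the job is done, leaving 7/12.
After Victor leaves the rate is 1/28 per hour; the remaining 7/12 takes 49/3 hours.
Total = 5 + 49/3 = 64/3 hours.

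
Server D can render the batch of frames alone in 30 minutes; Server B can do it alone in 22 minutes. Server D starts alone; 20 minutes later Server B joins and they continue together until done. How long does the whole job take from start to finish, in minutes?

315/13 minutes

In 20 minutes Server D does 20/30 = 2/3 of the job, leaving 1/3.
Server D and Server B together work at 13/165 per minute, so finishing takes 1/3 ÷ 13/165 = 55/13 minutes.
Total time = 20 + 55/13 = 315/13 minutes.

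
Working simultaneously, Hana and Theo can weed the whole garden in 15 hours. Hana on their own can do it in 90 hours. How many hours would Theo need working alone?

Combined rate is 1/15 per hour.
Known contribution: 1/90 per hour.
So Theo's rate is 1/15 − 1/90 = 1/18, meaning 18 hours alone.

18 hours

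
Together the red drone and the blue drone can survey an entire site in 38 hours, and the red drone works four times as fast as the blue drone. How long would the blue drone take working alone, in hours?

190 hours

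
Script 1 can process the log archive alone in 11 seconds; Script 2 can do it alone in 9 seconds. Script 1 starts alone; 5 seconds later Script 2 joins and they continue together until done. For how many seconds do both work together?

In 5 seconds Script 1 does 5/11 of the job, leaving 6/11.
Script 1 and Script 2 together work at 20/99 per second, so finishing takes 6/11 ÷ 20/99 = 27/10 seconds.

27/10 seconds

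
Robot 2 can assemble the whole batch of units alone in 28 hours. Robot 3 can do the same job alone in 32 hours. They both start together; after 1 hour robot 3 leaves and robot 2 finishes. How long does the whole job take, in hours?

217/8 hours

In the first 1 hour the combined rate is 15/224, so 15/224 of the job is done, leaving 209/224.
After robot 3 leaves the rate is 1/28 per hour; the remaining 209/224 takes 209/8 hours.
Total = 1 + 209/8 = 217/8 hours.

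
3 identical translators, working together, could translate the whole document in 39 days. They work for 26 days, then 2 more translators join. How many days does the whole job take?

One translator does 1/117 of the job per day.
After 26 days with 3 translators, 2/3 is done (1/3 left).
With 5 translators the rate is 5/117, so the rest takes 1/3 ÷ 5/117 = 39/5 days.
Total = 26 + 39/5 = 169/5 days.

169/5 days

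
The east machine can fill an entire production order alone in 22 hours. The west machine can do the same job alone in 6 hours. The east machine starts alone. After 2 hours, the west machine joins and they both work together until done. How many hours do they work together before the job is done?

30/7 hours

In the first 2 hours the east machine alone does 2/22 = 1/11 of the job, leaving 10/11.
Once everyone is working, combined rate: 1/22 + 1/6 = (3 + 11)/66 = 14/66 = 7/33 per hour.
Remaining 10/11 at 7/33 per hour takes 30/7 hours.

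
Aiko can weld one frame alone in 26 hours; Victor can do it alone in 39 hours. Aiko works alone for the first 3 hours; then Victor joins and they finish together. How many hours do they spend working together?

In 3 hours Aiko does 3/26 of the job, leaving 23/26.
Aiko and Victor together work at 5/78 per hour, so finishing takes 23/26 ÷ 5/78 = 69/5 hours.

69/5 hours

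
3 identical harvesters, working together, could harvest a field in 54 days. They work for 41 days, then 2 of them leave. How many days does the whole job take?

One harvester does 1/162 of the job per day.
After 41 days with 3 harvesters, 41/54 is done (13/54 left).
With 1 harvester the rate is 1/162, so the rest takes 13/54 ÷ 1/162 = 39 days.
Total = 41 + 39 = 80 days.

80 days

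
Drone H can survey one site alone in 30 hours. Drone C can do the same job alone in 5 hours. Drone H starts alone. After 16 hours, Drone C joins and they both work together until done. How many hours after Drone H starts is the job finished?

18 hours

In the first 16 hours Drone H alone does 16/30 = 8/15 of the job, leaving 7/15.
Once everyone is working, combined rate: 1/30 + 1/5 = (1 + 6)/30 = 7/30 per hour.
Remaining 7/15 at 7/30 per hour takes 2 hours.
Total from the start = 16 + 2 = 18 hours.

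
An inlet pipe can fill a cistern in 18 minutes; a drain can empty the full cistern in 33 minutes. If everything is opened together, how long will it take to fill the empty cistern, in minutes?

198/5 minutes

Net rate = 1/18 − 1/33 = (11 − 6)/198 = 5/198 per minute.
Filling time = 1 ÷ (5/198) = 198/5 minutes.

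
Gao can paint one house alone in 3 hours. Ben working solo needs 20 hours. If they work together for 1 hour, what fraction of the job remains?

Combined rate: 1/3 + 1/20 = (20 + 3)/60 = 23/60 per hour.
In 1 hour they complete 1·23/60 = 23/60 of the job.
So 37/60 remains.

37/60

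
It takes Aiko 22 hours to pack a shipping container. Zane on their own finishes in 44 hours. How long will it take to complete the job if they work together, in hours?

Combined rate: 1/22 + 1/44 = (2 + 1)/44 = 3/44 per hour.
Time = 1 ÷ (3/44) = 44/3 hours.

44/3 hours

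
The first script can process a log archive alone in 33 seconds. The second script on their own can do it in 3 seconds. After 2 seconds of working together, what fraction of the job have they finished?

8/11

Combined rate: 1/33 + 1/3 = (1 + 11)/33 = 12/33 = 4/11 per second.
In 2 seconds they complete 2·4/11 = 8/11 of the job.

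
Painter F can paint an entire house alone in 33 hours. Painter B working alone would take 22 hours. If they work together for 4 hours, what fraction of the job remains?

Combined rate: 1/33 + 1/22 = (2 + 3)/66 = 5/66 per hour.
In 4 hours they complete 4·5/66 = 10/33 of the job.
So 23/33 remains.

23/33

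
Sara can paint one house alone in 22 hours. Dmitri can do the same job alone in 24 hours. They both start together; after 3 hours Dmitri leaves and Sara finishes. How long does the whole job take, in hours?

77/4 hours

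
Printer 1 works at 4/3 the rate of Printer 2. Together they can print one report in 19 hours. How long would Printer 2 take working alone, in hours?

133/3 hours

Let Printer 2's rate be r; then Printer 1's rate is (4/3)r, so together (4/3 + 1)r = (7/3)r = 1/19.
Thus r = 3/133 per hour.
Printer 2 alone: 133/3 hours; Printer 1 alone: 133/4 hours.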